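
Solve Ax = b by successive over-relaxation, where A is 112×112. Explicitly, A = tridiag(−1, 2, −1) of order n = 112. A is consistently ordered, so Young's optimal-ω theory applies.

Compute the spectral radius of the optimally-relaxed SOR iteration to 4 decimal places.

½·tridiag(1,0,1) at n=112: λ_k = cos(kπ/113); max |λ| at k=1 ⇒ ρ_J = cos(π/113) ≈ 0.9996.
1 − cos²(π/113) = sin²(π/113) ⇒ √(1−ρ_J²) = sin(π/113) = 0.02780.
Then 2/(1+√(1−ρ_J²)) = 2/(1+0.02780); ω* = 2/1.02780 = 1.9459.
ρ_SOR = ω* − 1 ≈ 0.9459.

ρ_SOR = 0.9459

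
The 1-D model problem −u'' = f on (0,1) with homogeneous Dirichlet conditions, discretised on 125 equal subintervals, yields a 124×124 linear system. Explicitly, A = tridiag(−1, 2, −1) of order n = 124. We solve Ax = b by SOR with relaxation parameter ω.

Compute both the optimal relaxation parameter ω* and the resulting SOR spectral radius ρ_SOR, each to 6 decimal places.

spectrum of D⁻¹(L+U) = {cos(kπ/125) : 1≤k≤124}; ρ_J = cos(π/125) = 0.999684.
1 − cos²(π/125) = sin²(π/125) ⇒ √(1−ρ_J²) = sin(π/125) = 0.0251301.
Then 2/(1+√(1−ρ_J²)) = 2/(1+0.0251301); ω* = 2/1.0251301 = 1.950972.
At ω = 1.950972 every |λ(B_ω)| = ω−1, so ρ_SOR = 0.950972.

ω* = 1.950972, ρ_SOR = 0.950972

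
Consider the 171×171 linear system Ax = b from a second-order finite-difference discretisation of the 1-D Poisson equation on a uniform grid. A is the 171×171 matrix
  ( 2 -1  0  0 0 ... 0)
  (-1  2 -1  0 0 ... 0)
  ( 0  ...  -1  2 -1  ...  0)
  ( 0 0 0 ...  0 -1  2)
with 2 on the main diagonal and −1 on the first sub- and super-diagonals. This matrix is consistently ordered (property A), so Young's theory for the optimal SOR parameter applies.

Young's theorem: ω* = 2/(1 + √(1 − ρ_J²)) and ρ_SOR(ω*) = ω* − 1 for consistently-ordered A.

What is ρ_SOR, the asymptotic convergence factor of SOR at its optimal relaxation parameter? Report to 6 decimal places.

ρ_SOR = 0.964127

[ρ_J] n=171: ρ(B_J) = cos(π/(n+1)) = cos(π/172) = 0.999833.
√(1−ρ_J²) = |sin(π/172)| = 0.0182641
ω* = 2/(1+0.0182641) = 1.964127
ρ_SOR = ω* − 1 = 1.964127 − 1 = 0.964127.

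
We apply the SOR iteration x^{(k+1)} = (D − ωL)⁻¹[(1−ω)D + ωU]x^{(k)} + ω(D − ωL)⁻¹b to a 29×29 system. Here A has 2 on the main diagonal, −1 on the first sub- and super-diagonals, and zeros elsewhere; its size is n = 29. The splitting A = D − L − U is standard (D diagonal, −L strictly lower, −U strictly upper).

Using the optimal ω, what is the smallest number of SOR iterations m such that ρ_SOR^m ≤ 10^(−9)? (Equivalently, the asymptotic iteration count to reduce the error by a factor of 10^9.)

B_J for the 29×29 system has eigenvalues cos(kπ/30); ρ_J = cos(π/30) = 0.9945219.
√(1−ρ_J²) = |sin(π/30)| = 0.1045285
ω* = 2/(1+0.1045285) = 1.8107274
ρ_SOR = ω* − 1 = 1.8107274 − 1 = 0.8107274.
(0.8107274)^m ≤ 10^{−9}  ⇒  m·ln(0.8107274) ≤ −9·ln10  ⇒  m ≥ 98.766  ⇒  m = 99

m = 99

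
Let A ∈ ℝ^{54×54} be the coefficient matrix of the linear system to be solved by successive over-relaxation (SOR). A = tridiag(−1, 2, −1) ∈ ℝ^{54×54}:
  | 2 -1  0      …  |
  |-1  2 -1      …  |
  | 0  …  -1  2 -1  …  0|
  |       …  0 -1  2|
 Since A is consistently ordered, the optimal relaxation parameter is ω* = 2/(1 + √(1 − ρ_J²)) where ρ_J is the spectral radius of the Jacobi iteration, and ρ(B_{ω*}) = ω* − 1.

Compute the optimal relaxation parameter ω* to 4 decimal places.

[ρ_J] n=54: ρ(B_J) = cos(π/(n+1)) = cos(π/55) = 0.9984.
√(1−ρ_J²) = |sin(π/55)| = 0.05709
ω* = 2/(1+0.05709) = 1.8920
At ω = 1.8920 every |λ(B_ω)| = ω−1, so ρ_SOR = 0.8920.

ω* = 1.8920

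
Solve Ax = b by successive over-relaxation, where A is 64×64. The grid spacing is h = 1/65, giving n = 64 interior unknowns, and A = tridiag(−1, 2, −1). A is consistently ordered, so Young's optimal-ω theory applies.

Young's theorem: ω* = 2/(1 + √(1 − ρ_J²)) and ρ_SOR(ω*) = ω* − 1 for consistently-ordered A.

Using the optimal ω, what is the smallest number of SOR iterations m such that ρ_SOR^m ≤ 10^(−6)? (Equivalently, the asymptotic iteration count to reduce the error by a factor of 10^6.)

[ρ_J] n=64: ρ(B_J) = cos(π/(n+1)) = cos(π/65) = 0.9988322.
√(1−ρ_J²) = |sin(π/65)| = 0.0483134
So ω* = 2/1.0483134 = 1.9078264 (Young).
and ρ(B_{ω*}) = 1.9078264 − 1 = 0.9078264.
m ≥ 6·ln10 / (−ln 0.9078264) = 142.867; smallest integer m = 143.

m = 143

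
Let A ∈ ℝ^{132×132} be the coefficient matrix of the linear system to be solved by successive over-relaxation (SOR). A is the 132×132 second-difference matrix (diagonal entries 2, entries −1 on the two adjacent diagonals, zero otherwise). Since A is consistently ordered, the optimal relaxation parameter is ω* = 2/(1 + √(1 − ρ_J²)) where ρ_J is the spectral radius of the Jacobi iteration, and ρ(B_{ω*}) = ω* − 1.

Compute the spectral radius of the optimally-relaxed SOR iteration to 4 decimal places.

[ρ_J] n=132: ρ(B_J) = cos(π/(n+1)) = cos(π/133) = 0.9997.
√(1−ρ_J²) simplifies to sin(π/133) = 0.02362.
So ω* = 2/1.02362 = 1.9539 (Young).
ρ_SOR = ω* − 1 = 1.9539 − 1 = 0.9539.

ρ_SOR = 0.9539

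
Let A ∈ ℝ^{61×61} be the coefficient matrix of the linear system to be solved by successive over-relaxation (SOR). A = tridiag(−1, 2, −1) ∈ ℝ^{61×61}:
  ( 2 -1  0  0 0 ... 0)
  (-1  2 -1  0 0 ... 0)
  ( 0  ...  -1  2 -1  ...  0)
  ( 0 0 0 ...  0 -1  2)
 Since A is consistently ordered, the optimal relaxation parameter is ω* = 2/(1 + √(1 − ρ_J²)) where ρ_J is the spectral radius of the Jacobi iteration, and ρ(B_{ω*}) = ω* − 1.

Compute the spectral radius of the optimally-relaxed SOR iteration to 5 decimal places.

ρ_J = max_k |cos(kπ/62)| = cos(π/62) = 0.99872
√(1−ρ_J²) simplifies to sin(π/62) = 0.050649.
So ω* = 2/1.050649 = 1.90359 (Young).
ρ_SOR = ω* − 1 ≈ 0.90359.

ρ_SOR = 0.90359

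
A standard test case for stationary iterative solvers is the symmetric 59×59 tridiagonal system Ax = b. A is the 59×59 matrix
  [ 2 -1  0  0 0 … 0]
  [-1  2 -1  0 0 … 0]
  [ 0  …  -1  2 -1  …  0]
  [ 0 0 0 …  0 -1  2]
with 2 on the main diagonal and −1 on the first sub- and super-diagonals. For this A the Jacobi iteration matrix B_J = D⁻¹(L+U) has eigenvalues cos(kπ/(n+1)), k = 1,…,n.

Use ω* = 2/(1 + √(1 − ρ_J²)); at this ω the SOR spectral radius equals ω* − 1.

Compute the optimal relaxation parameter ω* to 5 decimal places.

n=59: λ(B_J) = 1 − λ(A)/2 = cos(kπ/60); k=1 gives ρ_J = 0.99863.
√(1 − cos²(π/60)) = sin(π/60) ≈ 0.052336.
[ω*] 2 ÷ (1 + 0.052336) = 2 ÷ 1.052336 = 1.90053.
[ρ_SOR] ω* − 1 = 0.90053.

ω* = 1.90053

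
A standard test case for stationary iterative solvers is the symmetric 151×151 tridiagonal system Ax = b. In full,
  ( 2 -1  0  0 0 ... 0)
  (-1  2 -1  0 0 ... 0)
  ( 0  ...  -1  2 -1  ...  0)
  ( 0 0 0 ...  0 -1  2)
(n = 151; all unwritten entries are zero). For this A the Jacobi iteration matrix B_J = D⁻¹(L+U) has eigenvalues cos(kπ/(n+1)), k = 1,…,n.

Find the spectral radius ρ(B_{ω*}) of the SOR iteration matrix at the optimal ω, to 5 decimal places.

ρ_SOR = 0.95950

spectrum of D⁻¹(L+U) = {cos(kπ/152) : 1≤k≤151}; ρ_J = cos(π/152) = 0.99979.
root = sin(π/152) = 0.020667  (since 1−cos² = sin²).
Young: ω* = 2/(1+√(1−ρ_J²)) = 2/(1+0.020667) = 2/1.020667 = 1.95950.
ρ(B_{ω*}) = ω*−1 = 0.95950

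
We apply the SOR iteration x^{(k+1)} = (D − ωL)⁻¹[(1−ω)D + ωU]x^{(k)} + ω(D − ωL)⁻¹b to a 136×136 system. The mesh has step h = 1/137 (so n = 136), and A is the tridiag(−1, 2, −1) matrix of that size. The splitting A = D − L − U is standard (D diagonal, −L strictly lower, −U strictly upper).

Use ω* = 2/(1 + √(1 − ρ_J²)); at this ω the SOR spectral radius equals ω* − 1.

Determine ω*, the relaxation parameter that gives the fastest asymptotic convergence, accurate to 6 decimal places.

ω* = 1.955169

½·tridiag(1,0,1) at n=136: λ_k = cos(kπ/137); max |λ| at k=1 ⇒ ρ_J = cos(π/137) ≈ 0.999737.
√(1−ρ_J²) = |sin(π/137)| = 0.0229293
[ω*] 2 ÷ (1 + 0.0229293) = 2 ÷ 1.0229293 = 1.955169.
ρ(B_{ω*}) = ω*−1 = 0.955169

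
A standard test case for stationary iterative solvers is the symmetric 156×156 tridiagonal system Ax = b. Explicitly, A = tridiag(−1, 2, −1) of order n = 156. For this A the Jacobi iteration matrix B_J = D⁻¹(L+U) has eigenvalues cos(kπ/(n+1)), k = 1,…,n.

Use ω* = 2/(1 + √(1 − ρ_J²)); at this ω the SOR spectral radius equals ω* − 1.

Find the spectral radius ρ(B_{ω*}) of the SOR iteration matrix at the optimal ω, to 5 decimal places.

n=156: λ(B_J) = 1 − λ(A)/2 = cos(kπ/157); k=1 gives ρ_J = 0.99980.
root = sin(π/157) = 0.020009  (since 1−cos² = sin²).
[ω*] 2 ÷ (1 + 0.020009) = 2 ÷ 1.020009 = 1.96077.
ρ_SOR = ω* − 1 = 1.96077 − 1 = 0.96077.

ρ_SOR = 0.96077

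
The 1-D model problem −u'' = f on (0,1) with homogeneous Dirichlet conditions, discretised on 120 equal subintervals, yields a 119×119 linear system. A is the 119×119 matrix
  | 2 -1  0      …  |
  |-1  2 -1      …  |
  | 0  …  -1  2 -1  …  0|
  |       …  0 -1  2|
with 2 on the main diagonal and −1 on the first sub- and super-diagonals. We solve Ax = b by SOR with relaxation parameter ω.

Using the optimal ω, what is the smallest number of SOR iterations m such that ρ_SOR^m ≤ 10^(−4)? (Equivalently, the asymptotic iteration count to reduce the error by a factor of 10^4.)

ρ_J = max_k |cos(kπ/120)| = cos(π/120) = 0.9996573
√(1 − cos²(π/120)) = sin(π/120) ≈ 0.0261769.
ω* = 2/(1+0.0261769) = 1.9489817
Hence ρ(B_{ω*}) = 1.9489817 − 1 = 0.9489817.
4·ln10 = 9.21034; −ln(0.9489817) = 0.0523658; m = ⌈9.21034/0.0523658⌉ = ⌈175.885⌉ = 176.

m = 176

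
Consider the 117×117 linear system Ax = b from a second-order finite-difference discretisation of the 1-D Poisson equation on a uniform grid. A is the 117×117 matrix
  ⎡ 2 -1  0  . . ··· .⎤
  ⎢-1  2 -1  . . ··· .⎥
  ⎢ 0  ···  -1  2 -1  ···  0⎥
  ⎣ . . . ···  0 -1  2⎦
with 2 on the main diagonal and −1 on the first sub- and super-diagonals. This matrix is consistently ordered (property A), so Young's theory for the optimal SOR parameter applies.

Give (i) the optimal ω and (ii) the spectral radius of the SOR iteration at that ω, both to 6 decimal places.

ω* = 1.948140, ρ_SOR = 0.948140

spectrum of D⁻¹(L+U) = {cos(kπ/118) : 1≤k≤117}; ρ_J = cos(π/118) = 0.999646.
√(1−ρ_J²) simplifies to sin(π/118) = 0.0266205.
ω* = 2/(1+0.0266205) = 1.948140
ρ_SOR = ω* − 1 = 1.948140 − 1 = 0.948140.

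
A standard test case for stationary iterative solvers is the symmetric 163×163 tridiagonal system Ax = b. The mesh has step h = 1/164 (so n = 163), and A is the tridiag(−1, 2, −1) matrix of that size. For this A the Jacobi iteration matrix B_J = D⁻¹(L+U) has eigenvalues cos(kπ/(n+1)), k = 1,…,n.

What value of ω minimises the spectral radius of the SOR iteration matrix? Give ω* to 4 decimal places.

With n=163, ρ(Jacobi) = cos(π/164) = 0.9998.
√(1−ρ_J²) simplifies to sin(π/164) = 0.01915.
ω* = 2 / (1 + 0.01915) = 2 / 1.01915 ≈ 1.9624.
and ρ(B_{ω*}) = 1.9624 − 1 = 0.9624.

ω* = 1.9624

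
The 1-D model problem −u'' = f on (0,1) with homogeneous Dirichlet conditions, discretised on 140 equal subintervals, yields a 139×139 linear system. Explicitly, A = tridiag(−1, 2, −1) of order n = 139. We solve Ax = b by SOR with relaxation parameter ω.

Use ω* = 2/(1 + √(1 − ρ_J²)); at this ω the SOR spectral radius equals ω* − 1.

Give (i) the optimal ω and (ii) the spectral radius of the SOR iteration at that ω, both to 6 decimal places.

ω* = 1.956109, ρ_SOR = 0.956109

n=139: λ(B_J) = 1 − λ(A)/2 = cos(kπ/140); k=1 gives ρ_J = 0.999748.
1 − cos²(π/140) = sin²(π/140) ⇒ √(1−ρ_J²) = sin(π/140) = 0.0224381.
So ω* = 2/1.0224381 = 1.956109 (Young).
ρ(B_{ω*}) = ω*−1 = 0.956109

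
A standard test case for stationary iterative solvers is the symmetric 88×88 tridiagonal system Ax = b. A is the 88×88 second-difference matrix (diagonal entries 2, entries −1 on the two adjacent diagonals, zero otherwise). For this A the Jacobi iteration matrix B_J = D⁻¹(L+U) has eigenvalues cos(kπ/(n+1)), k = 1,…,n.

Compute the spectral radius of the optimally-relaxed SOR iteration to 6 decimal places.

ρ_SOR = 0.931823

spectrum of D⁻¹(L+U) = {cos(kπ/89) : 1≤k≤88}; ρ_J = cos(π/89) = 0.999377.
root = sin(π/89) = 0.0352915  (since 1−cos² = sin²).
[ω*] 2 ÷ (1 + 0.0352915) = 2 ÷ 1.0352915 = 1.931823.
At ω = 1.931823 every |λ(B_ω)| = ω−1, so ρ_SOR = 0.931823.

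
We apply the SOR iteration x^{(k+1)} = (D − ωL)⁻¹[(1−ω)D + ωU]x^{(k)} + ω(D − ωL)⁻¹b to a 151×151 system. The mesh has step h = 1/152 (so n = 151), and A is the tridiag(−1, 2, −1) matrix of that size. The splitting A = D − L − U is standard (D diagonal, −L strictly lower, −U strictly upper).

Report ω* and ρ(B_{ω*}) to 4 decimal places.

ω* = 1.9595, ρ_SOR = 0.9595

½·tridiag(1,0,1) at n=151: λ_k = cos(kπ/152); max |λ| at k=1 ⇒ ρ_J = cos(π/152) ≈ 0.9998.
√(1−ρ_J²) simplifies to sin(π/152) = 0.02067.
[ω*] 2 ÷ (1 + 0.02067) = 2 ÷ 1.02067 = 1.9595.
[ρ_SOR] ω* − 1 = 0.9595.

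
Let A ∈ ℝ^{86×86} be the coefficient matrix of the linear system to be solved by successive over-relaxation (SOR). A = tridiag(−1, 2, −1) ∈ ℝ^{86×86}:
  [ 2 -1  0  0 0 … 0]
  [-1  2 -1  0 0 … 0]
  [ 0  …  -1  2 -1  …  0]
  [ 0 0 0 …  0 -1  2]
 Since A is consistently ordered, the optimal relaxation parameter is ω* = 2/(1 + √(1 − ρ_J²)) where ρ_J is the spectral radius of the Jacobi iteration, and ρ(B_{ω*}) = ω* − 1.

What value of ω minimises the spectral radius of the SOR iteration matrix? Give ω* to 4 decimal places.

ω* = 1.9303

B_J for the 86×86 system has eigenvalues cos(kπ/87); ρ_J = cos(π/87) = 0.9993.
root = sin(π/87) = 0.03610  (since 1−cos² = sin²).
ω* = 2 / (1 + 0.03610) = 2 / 1.03610 ≈ 1.9303.
ρ_SOR = ω* − 1 ≈ 0.9303.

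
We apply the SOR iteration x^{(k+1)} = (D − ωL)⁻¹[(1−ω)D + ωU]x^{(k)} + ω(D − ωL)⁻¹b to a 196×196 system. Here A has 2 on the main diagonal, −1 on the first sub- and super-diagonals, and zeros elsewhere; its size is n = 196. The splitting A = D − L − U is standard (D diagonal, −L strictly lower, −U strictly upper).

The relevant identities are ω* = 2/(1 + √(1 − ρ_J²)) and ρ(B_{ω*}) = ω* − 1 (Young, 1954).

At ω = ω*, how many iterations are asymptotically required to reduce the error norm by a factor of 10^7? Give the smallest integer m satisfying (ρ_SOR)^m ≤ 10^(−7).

m = 506

B_J for the 196×196 system has eigenvalues cos(kπ/197); ρ_J = cos(π/197) = 0.9998728.
root = sin(π/197) = 0.0159465  (since 1−cos² = sin²).
ω* = 2 / (1 + 0.0159465) = 2 / 1.0159465 ≈ 1.9686076.
ρ(B_{ω*}) = ω*−1 = 0.9686076
For 7 digits: m = 7·ln10 / (−ln 0.9686076) = 16.1181/0.0318957 = 505.338; round up → m = 506.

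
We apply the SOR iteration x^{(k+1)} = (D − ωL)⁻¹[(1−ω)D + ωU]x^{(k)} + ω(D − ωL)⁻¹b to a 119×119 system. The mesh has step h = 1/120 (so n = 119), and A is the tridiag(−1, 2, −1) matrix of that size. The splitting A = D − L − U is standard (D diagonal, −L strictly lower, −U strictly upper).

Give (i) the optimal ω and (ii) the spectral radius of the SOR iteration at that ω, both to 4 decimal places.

spectrum of D⁻¹(L+U) = {cos(kπ/120) : 1≤k≤119}; ρ_J = cos(π/120) = 0.9997.
√(1 − cos²(π/120)) = sin(π/120) ≈ 0.02618.
Young: ω* = 2/(1+√(1−ρ_J²)) = 2/(1+0.02618) = 2/1.02618 = 1.9490.
Hence ρ(B_{ω*}) = 1.9490 − 1 = 0.9490.

ω* = 1.9490, ρ_SOR = 0.9490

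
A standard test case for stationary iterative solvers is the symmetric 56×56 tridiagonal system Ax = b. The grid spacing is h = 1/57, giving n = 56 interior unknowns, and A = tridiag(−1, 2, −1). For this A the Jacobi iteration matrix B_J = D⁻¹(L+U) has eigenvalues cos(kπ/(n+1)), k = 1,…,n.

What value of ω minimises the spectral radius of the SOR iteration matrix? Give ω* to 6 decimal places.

ω* = 1.895577

spectrum of D⁻¹(L+U) = {cos(kπ/57) : 1≤k≤56}; ρ_J = cos(π/57) = 0.998482.
√(1−ρ_J²) simplifies to sin(π/57) = 0.0550878.
ω* = 2 / (1 + 0.0550878) = 2 / 1.0550878 ≈ 1.895577.
and ρ(B_{ω*}) = 1.895577 − 1 = 0.895577.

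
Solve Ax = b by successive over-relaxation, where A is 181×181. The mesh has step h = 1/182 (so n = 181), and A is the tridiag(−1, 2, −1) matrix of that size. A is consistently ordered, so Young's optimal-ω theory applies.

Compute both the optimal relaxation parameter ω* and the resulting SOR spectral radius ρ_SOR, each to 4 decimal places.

ω* = 1.9661, ρ_SOR = 0.9661

½·tridiag(1,0,1) at n=181: λ_k = cos(kπ/182); max |λ| at k=1 ⇒ ρ_J = cos(π/182) ≈ 0.9999.
1 − cos²(π/182) = sin²(π/182) ⇒ √(1−ρ_J²) = sin(π/182) = 0.01726.
[ω*] 2 ÷ (1 + 0.01726) = 2 ÷ 1.01726 = 1.9661.
ρ(B_{ω*}) = ω*−1 = 0.9661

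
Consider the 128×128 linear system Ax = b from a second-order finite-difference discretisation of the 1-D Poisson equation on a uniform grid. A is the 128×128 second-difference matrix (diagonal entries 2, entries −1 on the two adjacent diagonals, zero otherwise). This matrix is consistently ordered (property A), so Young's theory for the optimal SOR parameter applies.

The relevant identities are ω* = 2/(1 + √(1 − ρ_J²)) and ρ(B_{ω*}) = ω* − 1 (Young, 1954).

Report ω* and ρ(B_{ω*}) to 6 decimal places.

ω* = 1.952456, ρ_SOR = 0.952456

n=128: λ(B_J) = 1 − λ(A)/2 = cos(kπ/129); k=1 gives ρ_J = 0.999703.
1 − cos²(π/129) = sin²(π/129) ⇒ √(1−ρ_J²) = sin(π/129) = 0.0243510.
Young: ω* = 2/(1+√(1−ρ_J²)) = 2/(1+0.0243510) = 2/1.0243510 = 1.952456.
and ρ(B_{ω*}) = 1.952456 − 1 = 0.952456.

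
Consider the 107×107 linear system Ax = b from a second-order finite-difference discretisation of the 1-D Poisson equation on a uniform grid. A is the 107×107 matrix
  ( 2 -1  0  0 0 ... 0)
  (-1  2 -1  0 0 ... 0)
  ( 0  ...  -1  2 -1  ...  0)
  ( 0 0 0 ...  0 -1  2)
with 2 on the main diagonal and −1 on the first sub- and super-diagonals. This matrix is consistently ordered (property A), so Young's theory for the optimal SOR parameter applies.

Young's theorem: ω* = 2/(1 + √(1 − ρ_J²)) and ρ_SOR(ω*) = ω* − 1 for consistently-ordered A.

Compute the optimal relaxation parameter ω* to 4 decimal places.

ω* = 1.9435

With n=107, ρ(Jacobi) = cos(π/108) = 0.9996.
1 − cos²(π/108) = sin²(π/108) ⇒ √(1−ρ_J²) = sin(π/108) = 0.02908.
So ω* = 2/1.02908 = 1.9435 (Young).
ρ_SOR = ω* − 1 = 1.9435 − 1 = 0.9435.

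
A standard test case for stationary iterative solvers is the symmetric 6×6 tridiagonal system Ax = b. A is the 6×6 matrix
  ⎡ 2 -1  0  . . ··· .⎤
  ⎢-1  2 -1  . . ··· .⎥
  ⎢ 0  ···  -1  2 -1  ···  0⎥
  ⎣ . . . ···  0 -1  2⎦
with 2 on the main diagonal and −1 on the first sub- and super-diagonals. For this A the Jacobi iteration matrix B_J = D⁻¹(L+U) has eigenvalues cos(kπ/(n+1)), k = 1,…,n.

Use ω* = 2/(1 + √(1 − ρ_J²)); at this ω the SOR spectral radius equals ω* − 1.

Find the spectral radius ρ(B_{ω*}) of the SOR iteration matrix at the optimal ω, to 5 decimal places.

ρ_SOR = 0.39481

ρ_J = max_k |cos(kπ/7)| = cos(π/7) = 0.90097
√(1−ρ_J²) simplifies to sin(π/7) = 0.433884.
ω* = 2 / (1 + 0.433884) = 2 / 1.433884 ≈ 1.39481.
ρ_SOR = ω* − 1 = 1.39481 − 1 = 0.39481.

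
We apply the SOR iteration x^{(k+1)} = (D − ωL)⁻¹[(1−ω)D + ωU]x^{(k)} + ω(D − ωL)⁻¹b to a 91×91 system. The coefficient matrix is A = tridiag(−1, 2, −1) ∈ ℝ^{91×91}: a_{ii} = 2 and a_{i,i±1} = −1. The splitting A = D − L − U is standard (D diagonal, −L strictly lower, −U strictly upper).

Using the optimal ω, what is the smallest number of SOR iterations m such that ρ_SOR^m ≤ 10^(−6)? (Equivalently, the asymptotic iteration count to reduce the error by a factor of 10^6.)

spectrum of D⁻¹(L+U) = {cos(kπ/92) : 1≤k≤91}; ρ_J = cos(π/92) = 0.9994170.
root = sin(π/92) = 0.0341411  (since 1−cos² = sin²).
Then 2/(1+√(1−ρ_J²)) = 2/(1+0.0341411); ω* = 2/1.0341411 = 1.9339721.
ρ_SOR = ω* − 1 ≈ 0.9339721.
(0.9339721)^m ≤ 10^{−6}  ⇒  m·ln(0.9339721) ≤ −6·ln10  ⇒  m ≥ 202.251  ⇒  m = 203

m = 203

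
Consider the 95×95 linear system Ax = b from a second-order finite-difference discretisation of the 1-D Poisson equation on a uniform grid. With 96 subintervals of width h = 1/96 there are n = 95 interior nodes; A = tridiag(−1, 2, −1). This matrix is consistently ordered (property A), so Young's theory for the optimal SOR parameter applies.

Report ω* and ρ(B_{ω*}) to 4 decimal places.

½·tridiag(1,0,1) at n=95: λ_k = cos(kπ/96); max |λ| at k=1 ⇒ ρ_J = cos(π/96) ≈ 0.9995.
√(1−ρ_J²) simplifies to sin(π/96) = 0.03272.
Young: ω* = 2/(1+√(1−ρ_J²)) = 2/(1+0.03272) = 2/1.03272 = 1.9366.
and ρ(B_{ω*}) = 1.9366 − 1 = 0.9366.

ω* = 1.9366, ρ_SOR = 0.9366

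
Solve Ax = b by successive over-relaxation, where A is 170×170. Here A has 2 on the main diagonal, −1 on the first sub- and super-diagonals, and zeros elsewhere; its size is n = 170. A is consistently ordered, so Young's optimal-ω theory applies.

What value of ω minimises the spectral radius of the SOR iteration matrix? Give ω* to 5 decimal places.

½·tridiag(1,0,1) at n=170: λ_k = cos(kπ/171); max |λ| at k=1 ⇒ ρ_J = cos(π/171) ≈ 0.99983.
root = sin(π/171) = 0.018371  (since 1−cos² = sin²).
ω* = 2 / (1 + 0.018371) = 2 / 1.018371 ≈ 1.96392.
ρ_SOR = ω* − 1 ≈ 0.96392.

ω* = 1.96392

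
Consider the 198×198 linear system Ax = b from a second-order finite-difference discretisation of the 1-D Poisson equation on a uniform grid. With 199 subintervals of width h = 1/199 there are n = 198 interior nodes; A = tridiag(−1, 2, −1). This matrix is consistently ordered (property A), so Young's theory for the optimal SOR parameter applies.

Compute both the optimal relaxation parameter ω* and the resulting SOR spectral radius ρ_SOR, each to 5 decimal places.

n=198: λ(B_J) = 1 − λ(A)/2 = cos(kπ/199); k=1 gives ρ_J = 0.99988.
1 − cos²(π/199) = sin²(π/199) ⇒ √(1−ρ_J²) = sin(π/199) = 0.015786.
ω* = 2 / (1 + 0.015786) = 2 / 1.015786 ≈ 1.96892.
[ρ_SOR] ω* − 1 = 0.96892.

ω* = 1.96892, ρ_SOR = 0.96892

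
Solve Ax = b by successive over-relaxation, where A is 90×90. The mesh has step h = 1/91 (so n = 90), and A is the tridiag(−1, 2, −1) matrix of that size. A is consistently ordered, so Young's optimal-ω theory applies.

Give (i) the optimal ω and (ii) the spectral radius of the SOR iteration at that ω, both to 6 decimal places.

B_J for the 90×90 system has eigenvalues cos(kπ/91); ρ_J = cos(π/91) = 0.999404.
1 − cos²(π/91) = sin²(π/91) ⇒ √(1−ρ_J²) = sin(π/91) = 0.0345161.
[ω*] 2 ÷ (1 + 0.0345161) = 2 ÷ 1.0345161 = 1.933271.
At ω = 1.933271 every |λ(B_ω)| = ω−1, so ρ_SOR = 0.933271.

ω* = 1.933271, ρ_SOR = 0.933271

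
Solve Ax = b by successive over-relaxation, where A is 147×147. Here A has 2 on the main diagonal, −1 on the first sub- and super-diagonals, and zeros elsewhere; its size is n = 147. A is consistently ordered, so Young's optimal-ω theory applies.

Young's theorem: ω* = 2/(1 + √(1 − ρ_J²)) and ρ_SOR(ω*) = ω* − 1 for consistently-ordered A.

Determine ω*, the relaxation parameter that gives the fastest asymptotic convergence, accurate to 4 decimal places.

With n=147, ρ(Jacobi) = cos(π/148) = 0.9998.
root = sin(π/148) = 0.02123  (since 1−cos² = sin²).
Young: ω* = 2/(1+√(1−ρ_J²)) = 2/(1+0.02123) = 2/1.02123 = 1.9584.
ρ_SOR = ω* − 1 ≈ 0.9584.

ω* = 1.9584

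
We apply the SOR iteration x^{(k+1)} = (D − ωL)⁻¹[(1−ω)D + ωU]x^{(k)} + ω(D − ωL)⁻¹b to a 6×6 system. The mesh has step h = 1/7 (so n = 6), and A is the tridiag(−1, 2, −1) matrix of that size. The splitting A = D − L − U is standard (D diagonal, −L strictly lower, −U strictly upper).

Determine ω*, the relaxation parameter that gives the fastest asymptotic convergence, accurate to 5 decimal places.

ω* = 1.39481

n=6: λ(B_J) = 1 − λ(A)/2 = cos(kπ/7); k=1 gives ρ_J = 0.90097.
1 − cos²(π/7) = sin²(π/7) ⇒ √(1−ρ_J²) = sin(π/7) = 0.433884.
ω* = 2/(1+0.433884) = 1.39481
[ρ_SOR] ω* − 1 = 0.39481.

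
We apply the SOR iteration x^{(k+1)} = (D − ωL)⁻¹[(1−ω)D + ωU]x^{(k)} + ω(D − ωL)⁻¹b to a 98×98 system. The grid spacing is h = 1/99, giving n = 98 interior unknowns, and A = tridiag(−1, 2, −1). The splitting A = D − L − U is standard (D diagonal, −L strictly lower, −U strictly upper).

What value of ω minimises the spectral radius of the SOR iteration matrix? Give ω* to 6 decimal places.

ω* = 1.938496

B_J for the 98×98 system has eigenvalues cos(kπ/99); ρ_J = cos(π/99) = 0.999497.
√(1−ρ_J²) simplifies to sin(π/99) = 0.0317279.
So ω* = 2/1.0317279 = 1.938496 (Young).
and ρ(B_{ω*}) = 1.938496 − 1 = 0.938496.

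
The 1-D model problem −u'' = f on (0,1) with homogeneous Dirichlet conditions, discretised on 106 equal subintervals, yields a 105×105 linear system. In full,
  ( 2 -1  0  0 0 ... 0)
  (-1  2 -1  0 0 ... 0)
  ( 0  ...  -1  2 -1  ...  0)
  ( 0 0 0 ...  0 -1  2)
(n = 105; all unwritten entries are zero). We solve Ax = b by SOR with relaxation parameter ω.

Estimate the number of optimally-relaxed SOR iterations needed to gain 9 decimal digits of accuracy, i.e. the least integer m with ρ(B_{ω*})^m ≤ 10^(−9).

With n=105, ρ(Jacobi) = cos(π/106) = 0.9995608.
√(1−ρ_J²) simplifies to sin(π/106) = 0.0296333.
[ω*] 2 ÷ (1 + 0.0296333) = 2 ÷ 1.0296333 = 1.9424391.
At ω = 1.9424391 every |λ(B_ω)| = ω−1, so ρ_SOR = 0.9424391.
m ≥ 9·ln10 / (−ln 0.9424391) = 349.560; smallest integer m = 350.

m = 350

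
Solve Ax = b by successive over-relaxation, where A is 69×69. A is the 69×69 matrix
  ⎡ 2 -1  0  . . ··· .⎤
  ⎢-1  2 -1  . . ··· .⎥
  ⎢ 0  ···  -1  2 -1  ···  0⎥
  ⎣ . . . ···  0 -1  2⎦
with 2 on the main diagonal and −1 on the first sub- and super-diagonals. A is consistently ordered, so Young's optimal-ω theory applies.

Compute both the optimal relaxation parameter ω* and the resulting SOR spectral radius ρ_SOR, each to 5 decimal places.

ω* = 1.91412, ρ_SOR = 0.91412

n=69: λ(B_J) = 1 − λ(A)/2 = cos(kπ/70); k=1 gives ρ_J = 0.99899.
√(1−ρ_J²) simplifies to sin(π/70) = 0.044865.
ω* = 2/(1+0.044865) = 1.91412
Hence ρ(B_{ω*}) = 1.91412 − 1 = 0.91412.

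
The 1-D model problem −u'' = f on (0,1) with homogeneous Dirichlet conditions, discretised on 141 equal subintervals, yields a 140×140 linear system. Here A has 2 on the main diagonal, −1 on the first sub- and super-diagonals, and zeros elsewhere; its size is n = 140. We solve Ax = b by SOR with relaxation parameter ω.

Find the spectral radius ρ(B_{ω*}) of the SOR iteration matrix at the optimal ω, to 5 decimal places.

ρ_SOR = 0.95641

n=140: λ(B_J) = 1 − λ(A)/2 = cos(kπ/141); k=1 gives ρ_J = 0.99975.
root = sin(π/141) = 0.022279  (since 1−cos² = sin²).
ω* = 2/(1 + 0.022279) = 2/1.022279 = 1.95641.
ρ_SOR = ω* − 1 = 1.95641 − 1 = 0.95641.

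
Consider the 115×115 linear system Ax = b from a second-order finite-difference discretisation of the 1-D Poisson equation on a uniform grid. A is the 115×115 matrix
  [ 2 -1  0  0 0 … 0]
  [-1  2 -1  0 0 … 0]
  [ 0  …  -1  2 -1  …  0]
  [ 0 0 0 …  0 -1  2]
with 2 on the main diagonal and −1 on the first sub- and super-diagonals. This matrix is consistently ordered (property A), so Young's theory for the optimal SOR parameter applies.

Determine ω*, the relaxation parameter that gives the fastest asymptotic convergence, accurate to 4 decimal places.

With n=115, ρ(Jacobi) = cos(π/116) = 0.9996.
1 − cos²(π/116) = sin²(π/116) ⇒ √(1−ρ_J²) = sin(π/116) = 0.02708.
ω* = 2/(1+0.02708) = 1.9473
ρ_SOR = ω* − 1 ≈ 0.9473.

ω* = 1.9473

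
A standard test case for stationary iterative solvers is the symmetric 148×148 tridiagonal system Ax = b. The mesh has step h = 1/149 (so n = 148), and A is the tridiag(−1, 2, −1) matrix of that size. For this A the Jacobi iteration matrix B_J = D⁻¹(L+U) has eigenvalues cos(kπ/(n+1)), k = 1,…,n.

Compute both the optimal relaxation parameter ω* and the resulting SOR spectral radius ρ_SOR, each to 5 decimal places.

ω* = 1.95870, ρ_SOR = 0.95870

[ρ_J] n=148: ρ(B_J) = cos(π/(n+1)) = cos(π/149) = 0.99978.
√(1−ρ_J²) = |sin(π/149)| = 0.021083
ω* = 2/(1 + 0.021083) = 2/1.021083 = 1.95870.
ρ_SOR = ω* − 1 ≈ 0.95870.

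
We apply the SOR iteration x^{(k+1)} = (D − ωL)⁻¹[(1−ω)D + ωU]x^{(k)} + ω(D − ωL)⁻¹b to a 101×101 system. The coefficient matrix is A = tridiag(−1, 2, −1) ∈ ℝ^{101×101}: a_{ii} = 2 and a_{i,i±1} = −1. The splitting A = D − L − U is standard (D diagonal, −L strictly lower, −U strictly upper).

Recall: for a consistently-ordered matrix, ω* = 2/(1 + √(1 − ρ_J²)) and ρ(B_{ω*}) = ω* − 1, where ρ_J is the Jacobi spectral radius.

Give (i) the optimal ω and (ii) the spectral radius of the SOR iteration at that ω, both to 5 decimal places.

ω* = 1.94025, ρ_SOR = 0.94025

[ρ_J] n=101: ρ(B_J) = cos(π/(n+1)) = cos(π/102) = 0.99953.
1 − cos²(π/102) = sin²(π/102) ⇒ √(1−ρ_J²) = sin(π/102) = 0.030795.
[ω*] 2 ÷ (1 + 0.030795) = 2 ÷ 1.030795 = 1.94025.
At ω = 1.94025 every |λ(B_ω)| = ω−1, so ρ_SOR = 0.94025.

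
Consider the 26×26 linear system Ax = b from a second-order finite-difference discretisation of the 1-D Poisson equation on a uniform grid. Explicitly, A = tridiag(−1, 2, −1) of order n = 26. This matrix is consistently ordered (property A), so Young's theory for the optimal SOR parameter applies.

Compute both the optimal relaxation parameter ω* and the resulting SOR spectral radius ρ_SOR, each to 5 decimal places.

n=26: λ(B_J) = 1 − λ(A)/2 = cos(kπ/27); k=1 gives ρ_J = 0.99324.
√(1 − cos²(π/27)) = sin(π/27) ≈ 0.116093.
Then 2/(1+√(1−ρ_J²)) = 2/(1+0.116093); ω* = 2/1.116093 = 1.79197.
ρ_SOR = ω* − 1 ≈ 0.79197.

ω* = 1.79197, ρ_SOR = 0.79197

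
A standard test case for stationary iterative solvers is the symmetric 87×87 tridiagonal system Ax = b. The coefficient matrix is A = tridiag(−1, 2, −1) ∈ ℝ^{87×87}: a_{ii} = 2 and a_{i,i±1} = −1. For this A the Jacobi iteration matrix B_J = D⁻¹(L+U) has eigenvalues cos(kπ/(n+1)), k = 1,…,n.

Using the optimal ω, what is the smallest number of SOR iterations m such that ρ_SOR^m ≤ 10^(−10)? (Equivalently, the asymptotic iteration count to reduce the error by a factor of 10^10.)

spectrum of D⁻¹(L+U) = {cos(kπ/88) : 1≤k≤87}; ρ_J = cos(π/88) = 0.9993628.
√(1 − cos²(π/88)) = sin(π/88) ≈ 0.0356923.
ω* = 2/(1 + 0.0356923) = 2/1.0356923 = 1.9310755.
At ω = 1.9310755 every |λ(B_ω)| = ω−1, so ρ_SOR = 0.9310755.
For 10 digits: m = 10·ln10 / (−ln 0.9310755) = 23.0259/0.0714149 = 322.424; round up → m = 323.

m = 323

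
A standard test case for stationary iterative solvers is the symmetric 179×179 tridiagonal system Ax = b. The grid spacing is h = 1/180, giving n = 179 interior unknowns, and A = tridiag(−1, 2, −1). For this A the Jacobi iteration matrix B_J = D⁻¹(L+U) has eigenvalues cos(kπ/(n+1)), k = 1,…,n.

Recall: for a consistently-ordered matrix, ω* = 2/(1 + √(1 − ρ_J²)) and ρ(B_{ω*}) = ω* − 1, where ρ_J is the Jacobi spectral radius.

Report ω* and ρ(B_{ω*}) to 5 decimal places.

ω* = 1.96569, ρ_SOR = 0.96569

ρ_J = max_k |cos(kπ/180)| = cos(π/180) = 0.99985
1 − cos²(π/180) = sin²(π/180) ⇒ √(1−ρ_J²) = sin(π/180) = 0.017452.
Then 2/(1+√(1−ρ_J²)) = 2/(1+0.017452); ω* = 2/1.017452 = 1.96569.
Hence ρ(B_{ω*}) = 1.96569 − 1 = 0.96569.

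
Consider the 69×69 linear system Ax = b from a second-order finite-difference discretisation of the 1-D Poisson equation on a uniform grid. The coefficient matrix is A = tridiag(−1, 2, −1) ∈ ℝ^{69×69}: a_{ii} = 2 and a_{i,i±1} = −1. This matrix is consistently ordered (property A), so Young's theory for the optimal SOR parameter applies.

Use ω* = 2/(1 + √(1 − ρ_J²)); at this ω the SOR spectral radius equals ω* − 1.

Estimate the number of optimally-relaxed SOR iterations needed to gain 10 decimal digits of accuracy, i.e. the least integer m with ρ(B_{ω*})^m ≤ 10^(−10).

m = 257

ρ_J = max_k |cos(kπ/70)| = cos(π/70) = 0.9989931
√(1 − cos²(π/70)) = sin(π/70) ≈ 0.0448648.
Young: ω* = 2/(1+√(1−ρ_J²)) = 2/(1+0.0448648) = 2/1.0448648 = 1.9141232.
[ρ_SOR] ω* − 1 = 0.9141232.
10·ln10 = 23.0259; −ln(0.9141232) = 0.0897899; m = ⌈23.0259/0.0897899⌉ = ⌈256.442⌉ = 257.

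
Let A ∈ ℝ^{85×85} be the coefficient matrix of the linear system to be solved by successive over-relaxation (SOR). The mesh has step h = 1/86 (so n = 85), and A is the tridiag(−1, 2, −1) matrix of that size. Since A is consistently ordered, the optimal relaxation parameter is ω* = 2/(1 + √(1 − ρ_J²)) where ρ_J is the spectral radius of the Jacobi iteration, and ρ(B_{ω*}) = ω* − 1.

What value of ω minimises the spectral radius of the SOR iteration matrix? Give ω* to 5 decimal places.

ω* = 1.92953

ρ_J = max_k |cos(kπ/86)| = cos(π/86) = 0.99933
√(1−ρ_J²) = |sin(π/86)| = 0.036522
ω* = 2 / (1 + 0.036522) = 2 / 1.036522 ≈ 1.92953.
[ρ_SOR] ω* − 1 = 0.92953.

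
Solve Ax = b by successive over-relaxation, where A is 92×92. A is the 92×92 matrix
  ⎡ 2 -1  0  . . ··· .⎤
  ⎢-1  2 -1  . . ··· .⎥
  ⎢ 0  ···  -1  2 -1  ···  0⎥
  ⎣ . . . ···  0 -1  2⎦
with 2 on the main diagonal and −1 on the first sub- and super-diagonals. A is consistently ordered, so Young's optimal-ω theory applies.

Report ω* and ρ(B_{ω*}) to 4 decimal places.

ω* = 1.9347, ρ_SOR = 0.9347

n=92: λ(B_J) = 1 − λ(A)/2 = cos(kπ/93); k=1 gives ρ_J = 0.9994.
√(1 − cos²(π/93)) = sin(π/93) ≈ 0.03377.
ω* = 2 / (1 + 0.03377) = 2 / 1.03377 ≈ 1.9347.
ρ_SOR = ω* − 1 = 1.9347 − 1 = 0.9347.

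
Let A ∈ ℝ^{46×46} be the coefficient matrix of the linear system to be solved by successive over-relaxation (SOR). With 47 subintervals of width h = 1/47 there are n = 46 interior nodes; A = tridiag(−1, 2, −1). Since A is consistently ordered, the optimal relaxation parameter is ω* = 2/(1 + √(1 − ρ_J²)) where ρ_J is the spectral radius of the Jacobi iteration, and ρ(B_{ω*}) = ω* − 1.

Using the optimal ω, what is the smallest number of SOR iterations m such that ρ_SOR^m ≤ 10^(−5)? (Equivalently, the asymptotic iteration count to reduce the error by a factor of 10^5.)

m = 87

[ρ_J] n=46: ρ(B_J) = cos(π/(n+1)) = cos(π/47) = 0.9977669.
root = sin(π/47) = 0.0667926  (since 1−cos² = sin²).
[ω*] 2 ÷ (1 + 0.0667926) = 2 ÷ 1.0667926 = 1.8747787.
ρ_SOR = ω* − 1 ≈ 0.8747787.
(0.8747787)^m ≤ 10^{−5}  ⇒  m·ln(0.8747787) ≤ −5·ln10  ⇒  m ≥ 86.056  ⇒  m = 87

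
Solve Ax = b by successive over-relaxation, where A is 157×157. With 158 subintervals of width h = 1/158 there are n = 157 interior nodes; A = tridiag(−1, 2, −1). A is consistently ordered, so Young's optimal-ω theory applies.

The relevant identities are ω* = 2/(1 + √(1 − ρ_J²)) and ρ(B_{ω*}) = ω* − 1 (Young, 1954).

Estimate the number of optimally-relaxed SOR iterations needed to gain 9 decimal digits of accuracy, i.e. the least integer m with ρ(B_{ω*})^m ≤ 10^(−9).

m = 522

B_J for the 157×157 system has eigenvalues cos(kπ/158); ρ_J = cos(π/158) = 0.9998023.
root = sin(π/158) = 0.0198822  (since 1−cos² = sin²).
So ω* = 2/1.0198822 = 1.9610108 (Young).
At ω = 1.9610108 every |λ(B_ω)| = ω−1, so ρ_SOR = 0.9610108.
For 9 digits: m = 9·ln10 / (−ln 0.9610108) = 20.7233/0.0397696 = 521.084; round up → m = 522.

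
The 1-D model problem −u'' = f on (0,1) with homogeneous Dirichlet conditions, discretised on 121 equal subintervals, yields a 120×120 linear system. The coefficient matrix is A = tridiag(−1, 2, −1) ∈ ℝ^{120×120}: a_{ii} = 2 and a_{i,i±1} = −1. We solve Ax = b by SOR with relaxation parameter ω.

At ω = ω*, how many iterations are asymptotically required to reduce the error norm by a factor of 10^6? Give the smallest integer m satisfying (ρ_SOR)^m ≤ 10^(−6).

½·tridiag(1,0,1) at n=120: λ_k = cos(kπ/121); max |λ| at k=1 ⇒ ρ_J = cos(π/121) ≈ 0.9996630.
1 − cos²(π/121) = sin²(π/121) ⇒ √(1−ρ_J²) = sin(π/121) = 0.0259607.
Then 2/(1+√(1−ρ_J²)) = 2/(1+0.0259607); ω* = 2/1.0259607 = 1.9493924.
At ω = 1.9493924 every |λ(B_ω)| = ω−1, so ρ_SOR = 0.9493924.
For 6 digits: m = 6·ln10 / (−ln 0.9493924) = 13.8155/0.0519331 = 266.025; round up → m = 267.

m = 267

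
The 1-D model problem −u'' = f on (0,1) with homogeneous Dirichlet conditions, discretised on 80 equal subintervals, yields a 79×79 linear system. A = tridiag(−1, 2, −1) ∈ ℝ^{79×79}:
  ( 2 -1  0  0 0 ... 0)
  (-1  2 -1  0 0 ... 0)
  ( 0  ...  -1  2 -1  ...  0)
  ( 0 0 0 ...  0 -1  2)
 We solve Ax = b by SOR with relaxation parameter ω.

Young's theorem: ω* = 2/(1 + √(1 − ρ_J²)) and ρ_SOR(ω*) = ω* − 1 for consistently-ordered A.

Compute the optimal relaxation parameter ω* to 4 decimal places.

½·tridiag(1,0,1) at n=79: λ_k = cos(kπ/80); max |λ| at k=1 ⇒ ρ_J = cos(π/80) ≈ 0.9992.
√(1−ρ_J²) simplifies to sin(π/80) = 0.03926.
ω* = 2/(1+0.03926) = 1.9244
[ρ_SOR] ω* − 1 = 0.9244.

ω* = 1.9244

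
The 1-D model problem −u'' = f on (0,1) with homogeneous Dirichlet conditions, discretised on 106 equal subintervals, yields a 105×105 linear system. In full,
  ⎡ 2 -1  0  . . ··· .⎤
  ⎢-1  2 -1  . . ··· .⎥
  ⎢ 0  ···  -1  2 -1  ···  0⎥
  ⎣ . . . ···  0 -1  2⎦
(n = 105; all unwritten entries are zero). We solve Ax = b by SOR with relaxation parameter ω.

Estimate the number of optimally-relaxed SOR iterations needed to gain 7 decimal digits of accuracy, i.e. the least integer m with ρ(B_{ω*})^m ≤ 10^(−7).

m = 272

ρ_J = max_k |cos(kπ/106)| = cos(π/106) = 0.9995608
√(1 − cos²(π/106)) = sin(π/106) ≈ 0.0296333.
ω* = 2 / (1 + 0.0296333) = 2 / 1.0296333 ≈ 1.9424391.
ρ_SOR = ω* − 1 ≈ 0.9424391.
m ≥ 7·ln10 / (−ln 0.9424391) = 271.879; smallest integer m = 272.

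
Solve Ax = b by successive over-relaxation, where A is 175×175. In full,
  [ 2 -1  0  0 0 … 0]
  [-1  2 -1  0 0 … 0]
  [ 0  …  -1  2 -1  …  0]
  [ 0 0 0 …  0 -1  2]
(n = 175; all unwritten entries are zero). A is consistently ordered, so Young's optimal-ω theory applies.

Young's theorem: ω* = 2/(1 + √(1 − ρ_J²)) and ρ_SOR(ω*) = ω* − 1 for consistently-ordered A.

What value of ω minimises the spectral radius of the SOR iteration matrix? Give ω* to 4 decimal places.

n=175: λ(B_J) = 1 − λ(A)/2 = cos(kπ/176); k=1 gives ρ_J = 0.9998.
1 − cos²(π/176) = sin²(π/176) ⇒ √(1−ρ_J²) = sin(π/176) = 0.01785.
ω* = 2/(1+0.01785) = 1.9649
ρ_SOR = ω* − 1 ≈ 0.9649.

ω* = 1.9649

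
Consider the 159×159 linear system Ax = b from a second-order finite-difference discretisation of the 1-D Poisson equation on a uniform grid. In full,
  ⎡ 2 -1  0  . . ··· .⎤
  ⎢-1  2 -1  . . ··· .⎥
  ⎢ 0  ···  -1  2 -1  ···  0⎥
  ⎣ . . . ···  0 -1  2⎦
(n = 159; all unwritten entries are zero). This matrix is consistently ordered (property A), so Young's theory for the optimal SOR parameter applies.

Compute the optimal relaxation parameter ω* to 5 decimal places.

ω* = 1.96149

With n=159, ρ(Jacobi) = cos(π/160) = 0.99981.
√(1 − cos²(π/160)) = sin(π/160) ≈ 0.019634.
Then 2/(1+√(1−ρ_J²)) = 2/(1+0.019634); ω* = 2/1.019634 = 1.96149.
At ω = 1.96149 every |λ(B_ω)| = ω−1, so ρ_SOR = 0.96149.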